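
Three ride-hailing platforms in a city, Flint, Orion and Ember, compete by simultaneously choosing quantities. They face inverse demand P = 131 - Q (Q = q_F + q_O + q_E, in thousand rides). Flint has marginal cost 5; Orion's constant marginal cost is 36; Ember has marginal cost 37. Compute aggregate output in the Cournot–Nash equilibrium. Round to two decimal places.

Flint's profit: π_F = (131 - Q)q_F - (5q_F). Setting ∂π_F/∂q_F = 0: 126 - 2q_F - (q_O + q_E) = 0.
Orion's first-order condition: 95 - 2q_O - (q_F + q_E) = 0.
Ember's first-order condition: 94 - 2q_E - (q_F + q_O) = 0.
Adding the 3 conditions: 315 − 2Q − 2Q = 0, i.e. Q = 315/4.
Back-substituting: q_F = (126 − 315/4) = 189/4, q_O = (95 − 315/4) = 65/4, q_E = (94 − 315/4) = 61/4.
Total output Q = 189/4 + 65/4 + 61/4 = 315/4.

78.75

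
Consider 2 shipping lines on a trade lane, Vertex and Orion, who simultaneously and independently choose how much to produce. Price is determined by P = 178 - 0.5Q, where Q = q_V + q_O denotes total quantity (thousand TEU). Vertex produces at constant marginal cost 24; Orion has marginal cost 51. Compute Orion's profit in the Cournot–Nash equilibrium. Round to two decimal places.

2222.22

Vertex's profit: π_V = (178 - 0.5Q)q_V - (24q_V). Setting ∂π_V/∂q_V = 0: 154 - q_V - (1/2)(q_O) = 0.
Orion's first-order condition: 127 - q_O - (1/2)(q_V) = 0.
Rearranging gives the reaction functions q_V = (154 - (1/2)q_O) and q_O = (127 - (1/2)q_V).
Solving the pair: q_V = 362/3, q_O = 200/3.
Price P = 178 - (1/2)·(562/3) = 253/3.
Orion's profit: (253/3 - 51)·(200/3) = 2222.2222.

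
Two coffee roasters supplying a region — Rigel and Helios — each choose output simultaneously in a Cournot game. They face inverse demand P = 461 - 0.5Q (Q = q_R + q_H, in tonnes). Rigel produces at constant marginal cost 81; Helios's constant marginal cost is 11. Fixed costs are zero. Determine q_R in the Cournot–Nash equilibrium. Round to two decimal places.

Rigel's profit: π_R = (461 - 0.5Q)q_R - (81q_R). Setting ∂π_R/∂q_R = 0: 380 - q_R - (1/2)(q_H) = 0.
Helios's profit: π_H = (461 - 0.5Q)q_H - (11q_H). Setting ∂π_H/∂q_H = 0: 450 - q_H - (1/2)(q_R) = 0.
So q_R = (380 - (1/2)q_H) and q_H = (450 - (1/2)q_R).
Solving the pair: q_R = 620/3, q_H = 1040/3.

206.67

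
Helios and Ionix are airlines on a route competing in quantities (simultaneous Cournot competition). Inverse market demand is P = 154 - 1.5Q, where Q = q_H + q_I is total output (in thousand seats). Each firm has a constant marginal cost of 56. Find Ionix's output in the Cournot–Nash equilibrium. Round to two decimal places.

21.78

A representative firm's profit is π_i = q_i(154 - 1.5Q) - 56q_i.
First-order condition (treating rivals' output as given): 98 - 3q_i - (3/2)q_j = 0.
By symmetry each firm produces the same amount; substituting q_j = q_i yields q_i = 98/(9/2) = 196/9.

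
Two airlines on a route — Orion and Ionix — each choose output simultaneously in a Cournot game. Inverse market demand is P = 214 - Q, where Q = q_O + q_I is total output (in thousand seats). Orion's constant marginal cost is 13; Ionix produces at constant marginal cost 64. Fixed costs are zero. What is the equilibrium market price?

97

Orion's profit: π_O = (214 - Q)q_O - (13q_O). Setting ∂π_O/∂q_O = 0: 201 - 2q_O - (q_I) = 0.
Ionix's profit: π_I = (214 - Q)q_I - (64q_I). Setting ∂π_I/∂q_I = 0: 150 - 2q_I - (q_O) = 0.
So q_O = (201 - q_I)/2 and q_I = (150 - q_O)/2.
Solving the pair: q_O = 84, q_I = 33.
Total output Q = 117, so price P = 214 - 117 = 97.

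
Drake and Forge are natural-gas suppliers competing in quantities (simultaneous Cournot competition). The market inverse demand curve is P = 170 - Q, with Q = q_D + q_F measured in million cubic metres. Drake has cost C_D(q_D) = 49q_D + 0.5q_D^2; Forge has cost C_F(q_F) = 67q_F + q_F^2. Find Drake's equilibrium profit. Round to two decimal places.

Drake's profit: π_D = (170 - Q)q_D - (49q_D + (1/2)q_D²). Setting ∂π_D/∂q_D = 0: 121 - 3q_D - (q_F) = 0.
Forge's profit: π_F = (170 - Q)q_F - (67q_F + q_F²). Setting ∂π_F/∂q_F = 0: 103 - 4q_F - (q_D) = 0.
Rearranging gives the reaction functions q_D = (121 - q_F)/3 and q_F = (103 - q_D)/4.
Substituting one into the other gives q_D = 381/11 and q_F = 188/11.
Price P = 170 - 569/11 = 1301/11.
Drake's profit: (1301/11)·(381/11) - 49·(381/11) - (1/2)(381/11)² = 1799.5165.

1799.52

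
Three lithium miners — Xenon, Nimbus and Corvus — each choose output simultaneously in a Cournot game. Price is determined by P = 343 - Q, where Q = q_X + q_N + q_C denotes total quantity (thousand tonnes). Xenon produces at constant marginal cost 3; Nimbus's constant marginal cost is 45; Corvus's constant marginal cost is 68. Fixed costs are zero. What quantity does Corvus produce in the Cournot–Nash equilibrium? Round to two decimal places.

Xenon's profit: π_X = (343 - Q)q_X - (3q_X). Setting ∂π_X/∂q_X = 0: 340 - 2q_X - (q_N + q_C) = 0.
Nimbus's first-order condition: 298 - 2q_N - (q_X + q_C) = 0.
Corvus's profit: π_C = (343 - Q)q_C - (68q_C). Setting ∂π_C/∂q_C = 0: 275 - 2q_C - (q_X + q_N) = 0.
Adding the 3 conditions: 913 − 2Q − 2Q = 0, i.e. Q = 913/4.
Back-substituting: q_X = (340 − 913/4) = 447/4, q_N = (298 − 913/4) = 279/4, q_C = (275 − 913/4) = 187/4.

46.75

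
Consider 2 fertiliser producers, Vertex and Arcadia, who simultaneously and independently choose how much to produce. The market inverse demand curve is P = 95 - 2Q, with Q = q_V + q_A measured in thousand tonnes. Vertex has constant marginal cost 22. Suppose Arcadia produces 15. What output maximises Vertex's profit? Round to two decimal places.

10.75

With the rival's output fixed at 15, Vertex's profit is π_V = (95 - 2·15 - 2q_V)q_V - (22q_V) = (65 - 2q_V)q_V - (22q_V).
∂π_V/∂q_V = 43 - 4q_V = 0, so q_V = 43/4.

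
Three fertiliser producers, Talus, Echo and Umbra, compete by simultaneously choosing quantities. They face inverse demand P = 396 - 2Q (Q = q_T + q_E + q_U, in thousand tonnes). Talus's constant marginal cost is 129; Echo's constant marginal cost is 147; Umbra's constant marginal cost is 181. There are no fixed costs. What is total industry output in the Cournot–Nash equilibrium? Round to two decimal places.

91.38

Talus's profit: π_T = (396 - 2Q)q_T - (129q_T). Setting ∂π_T/∂q_T = 0: 267 - 4q_T - 2(q_E + q_U) = 0.
Echo's profit: π_E = (396 - 2Q)q_E - (147q_E). Setting ∂π_E/∂q_E = 0: 249 - 4q_E - 2(q_T + q_U) = 0.
Umbra's first-order condition: 215 - 4q_U - 2(q_T + q_E) = 0.
Summing all 3 equations gives 731 − 8Q = 0, hence Q = 731/8.
Back-substituting: q_T = (267 − 731/4)/2 = 337/8, q_E = (249 − 731/4)/2 = 265/8, q_U = (215 − 731/4)/2 = 129/8.
Total output Q = 337/8 + 265/8 + 129/8 = 731/8.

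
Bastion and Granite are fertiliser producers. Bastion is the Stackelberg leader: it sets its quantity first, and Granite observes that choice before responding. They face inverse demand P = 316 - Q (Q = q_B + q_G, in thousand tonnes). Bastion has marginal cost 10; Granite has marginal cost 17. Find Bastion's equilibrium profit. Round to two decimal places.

12246.13

The follower Granite best-responds to any q_B: π_G = (316 - Q)q_G - 17q_G.
Setting the follower's marginal profit to zero, 299 - q_B - 2q_G = 0, i.e. q_G = (299 - q_B)/2.
The leader anticipates this reaction. Substituting into P = 316 - Q gives P = 333/2 - (1/2)q_B, so π_B = (333/2 - (1/2)q_B)q_B - 10q_B.
Maximising: ∂π_B/∂q_B = 313/2 - q_B = 0, giving q_B = 313/2.
Then q_G = (299 - 313/2)/2 = 285/4.
Price P = 316 - 911/4 = 353/4.
Bastion's profit: (353/4 - 10)·(313/2) = 12246.1250.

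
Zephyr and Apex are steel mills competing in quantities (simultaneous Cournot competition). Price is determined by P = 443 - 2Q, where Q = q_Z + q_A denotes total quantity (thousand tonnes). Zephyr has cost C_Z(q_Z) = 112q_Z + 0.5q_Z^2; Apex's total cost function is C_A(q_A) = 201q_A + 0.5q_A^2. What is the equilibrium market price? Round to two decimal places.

Zephyr's profit: π_Z = (443 - 2Q)q_Z - (112q_Z + (1/2)q_Z²). Setting ∂π_Z/∂q_Z = 0: 331 - 5q_Z - 2(q_A) = 0.
Apex's profit: π_A = (443 - 2Q)q_A - (201q_A + (1/2)q_A²). Setting ∂π_A/∂q_A = 0: 242 - 5q_A - 2(q_Z) = 0.
Rearranging gives the reaction functions q_Z = (331 - 2q_A)/5 and q_A = (242 - 2q_Z)/5.
Substituting one into the other gives q_Z = 1171/21 and q_A = 548/21.
Total output Q = 573/7, so price P = 443 - 2·(573/7) = 1955/7.

279.29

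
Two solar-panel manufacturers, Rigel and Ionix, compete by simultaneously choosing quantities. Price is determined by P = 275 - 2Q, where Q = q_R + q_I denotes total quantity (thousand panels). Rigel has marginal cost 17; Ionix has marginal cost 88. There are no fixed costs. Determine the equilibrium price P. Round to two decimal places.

Rigel's profit: π_R = (275 - 2Q)q_R - (17q_R). Setting ∂π_R/∂q_R = 0: 258 - 4q_R - 2(q_I) = 0.
Ionix's first-order condition: 187 - 4q_I - 2(q_R) = 0.
Best responses: q_R = (258 - 2q_I)/4, q_I = (187 - 2q_R)/4.
Solving the pair: q_R = 329/6, q_I = 58/3.
Total output Q = 445/6, so price P = 275 - 2·(445/6) = 380/3.

126.67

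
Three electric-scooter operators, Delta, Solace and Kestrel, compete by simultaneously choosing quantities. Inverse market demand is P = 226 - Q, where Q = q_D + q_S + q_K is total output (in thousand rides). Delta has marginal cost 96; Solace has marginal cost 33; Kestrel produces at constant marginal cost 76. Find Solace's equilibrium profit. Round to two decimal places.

Delta's profit: π_D = (226 - Q)q_D - (96q_D). Setting ∂π_D/∂q_D = 0: 130 - 2q_D - (q_S + q_K) = 0.
Solace's profit: π_S = (226 - Q)q_S - (33q_S). Setting ∂π_S/∂q_S = 0: 193 - 2q_S - (q_D + q_K) = 0.
Kestrel's profit: π_K = (226 - Q)q_K - (76q_K). Setting ∂π_K/∂q_K = 0: 150 - 2q_K - (q_D + q_S) = 0.
Adding the 3 first-order conditions: 473 − 4Q = 0, so Q = 473/4.
Back-substituting: q_D = (130 − 473/4) = 47/4, q_S = (193 − 473/4) = 299/4, q_K = (150 − 473/4) = 127/4.
Price P = 226 - 473/4 = 431/4.
Solace's profit: (431/4 - 33)·(299/4) = 5587.5625.

5587.56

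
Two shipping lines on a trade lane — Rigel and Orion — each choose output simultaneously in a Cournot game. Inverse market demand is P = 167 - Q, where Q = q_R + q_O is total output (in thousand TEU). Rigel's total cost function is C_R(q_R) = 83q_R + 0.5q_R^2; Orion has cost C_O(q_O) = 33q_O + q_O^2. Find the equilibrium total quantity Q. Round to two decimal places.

47.27

Rigel's profit: π_R = (167 - Q)q_R - (83q_R + (1/2)q_R²). Setting ∂π_R/∂q_R = 0: 84 - 3q_R - (q_O) = 0.
Orion's first-order condition: 134 - 4q_O - (q_R) = 0.
So q_R = (84 - q_O)/3 and q_O = (134 - q_R)/4.
Substituting one into the other gives q_R = 202/11 and q_O = 318/11.
Total output Q = 202/11 + 318/11 = 520/11.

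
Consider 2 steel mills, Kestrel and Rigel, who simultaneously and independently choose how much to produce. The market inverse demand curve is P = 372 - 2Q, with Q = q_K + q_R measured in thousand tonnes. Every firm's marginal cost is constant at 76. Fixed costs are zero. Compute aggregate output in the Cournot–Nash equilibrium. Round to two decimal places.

A representative firm's profit is π_i = q_i(372 - 2Q) - 76q_i.
Setting ∂π_i/∂q_i = 0 with rivals' quantities fixed: 296 - 4q_i - 2q_j = 0.
With identical firms every q_j equals q_i, so q_j = q_i and 296 = 6q_i, giving q_i = 148/3.
Total output Q = 148/3 + 148/3 = 296/3.

98.67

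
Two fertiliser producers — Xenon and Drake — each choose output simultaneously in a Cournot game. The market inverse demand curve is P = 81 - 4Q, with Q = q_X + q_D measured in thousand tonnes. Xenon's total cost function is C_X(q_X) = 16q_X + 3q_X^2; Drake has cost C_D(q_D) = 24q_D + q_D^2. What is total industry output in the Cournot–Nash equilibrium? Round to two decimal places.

7.74

Xenon's profit: π_X = (81 - 4Q)q_X - (16q_X + 3q_X²). Setting ∂π_X/∂q_X = 0: 65 - 14q_X - 4(q_D) = 0.
Drake's first-order condition: 57 - 10q_D - 4(q_X) = 0.
Best responses: q_X = (65 - 4q_D)/14, q_D = (57 - 4q_X)/10.
Solving the pair: q_X = 211/62, q_D = 269/62.
Total output Q = 211/62 + 269/62 = 240/31.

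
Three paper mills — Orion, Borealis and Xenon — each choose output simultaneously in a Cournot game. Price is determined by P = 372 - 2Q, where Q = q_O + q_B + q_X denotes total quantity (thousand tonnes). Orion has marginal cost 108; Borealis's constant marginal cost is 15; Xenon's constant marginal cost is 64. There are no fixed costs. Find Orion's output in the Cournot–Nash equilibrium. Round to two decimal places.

Orion's profit: π_O = (372 - 2Q)q_O - (108q_O). Setting ∂π_O/∂q_O = 0: 264 - 4q_O - 2(q_B + q_X) = 0.
Borealis's first-order condition: 357 - 4q_B - 2(q_O + q_X) = 0.
Xenon's profit: π_X = (372 - 2Q)q_X - (64q_X). Setting ∂π_X/∂q_X = 0: 308 - 4q_X - 2(q_O + q_B) = 0.
Summing all 3 equations gives 929 − 8Q = 0, hence Q = 929/8.
Back-substituting: q_O = (264 − 929/4)/2 = 127/8, q_B = (357 − 929/4)/2 = 499/8, q_X = (308 − 929/4)/2 = 303/8.

15.88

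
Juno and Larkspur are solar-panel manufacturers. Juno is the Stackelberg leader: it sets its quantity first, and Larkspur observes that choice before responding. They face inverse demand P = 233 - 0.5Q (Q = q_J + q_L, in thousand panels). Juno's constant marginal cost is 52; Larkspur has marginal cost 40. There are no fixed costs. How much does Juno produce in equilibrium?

169

The follower Larkspur best-responds to any q_J: π_L = (233 - 0.5Q)q_L - 40q_L.
∂π_L/∂q_L = 193 - (1/2)q_J - q_L = 0 gives the reaction function q_L = (193 - (1/2)q_J).
Juno substitutes q_L(q_J) into its own profit: π_J = q_J(233 - (1/2)q_J - (193 - (1/2)q_J)/2) - 52q_J = (273/2 - (1/4)q_J)q_J - 52q_J.
Leader FOC: 169/2 - (1/2)q_J = 0, so q_J = 169.
Then q_L = (193 - (1/2)·169) = 217/2.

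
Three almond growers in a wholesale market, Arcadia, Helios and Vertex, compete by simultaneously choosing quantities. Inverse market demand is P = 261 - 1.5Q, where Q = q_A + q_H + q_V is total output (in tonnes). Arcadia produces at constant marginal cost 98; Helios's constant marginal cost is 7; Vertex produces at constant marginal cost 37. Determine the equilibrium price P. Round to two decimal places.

Arcadia's profit: π_A = (261 - 1.5Q)q_A - (98q_A). Setting ∂π_A/∂q_A = 0: 163 - 3q_A - (3/2)(q_H + q_V) = 0.
Helios's first-order condition: 254 - 3q_H - (3/2)(q_A + q_V) = 0.
Vertex's profit: π_V = (261 - 1.5Q)q_V - (37q_V). Setting ∂π_V/∂q_V = 0: 224 - 3q_V - (3/2)(q_A + q_H) = 0.
Adding the 3 first-order conditions: 641 − 6Q = 0, so Q = 641/6.
Back-substituting: q_A = (163 − 641/4)/(3/2) = 11/6, q_H = (254 − 641/4)/(3/2) = 125/2, q_V = (224 − 641/4)/(3/2) = 85/2.
Total output Q = 641/6, so price P = 261 - (3/2)·(641/6) = 403/4.

100.75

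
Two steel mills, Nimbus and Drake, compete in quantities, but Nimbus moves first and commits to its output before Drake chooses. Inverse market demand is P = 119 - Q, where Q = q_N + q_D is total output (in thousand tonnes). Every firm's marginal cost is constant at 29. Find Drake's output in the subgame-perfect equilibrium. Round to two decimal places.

Solve by backward induction. Given q_N, the follower Drake maximises π_D = (119 - q_N - q_D)q_D - 29q_D.
Setting the follower's marginal profit to zero, 90 - q_N - 2q_D = 0, i.e. q_D = (90 - q_N)/2.
Nimbus substitutes q_D(q_N) into its own profit: π_N = q_N(119 - q_N - (90 - q_N)/2) - 29q_N = (74 - (1/2)q_N)q_N - 29q_N.
Maximising: ∂π_N/∂q_N = 45 - q_N = 0, giving q_N = 45.
Then q_D = (90 - 45)/2 = 45/2.

22.50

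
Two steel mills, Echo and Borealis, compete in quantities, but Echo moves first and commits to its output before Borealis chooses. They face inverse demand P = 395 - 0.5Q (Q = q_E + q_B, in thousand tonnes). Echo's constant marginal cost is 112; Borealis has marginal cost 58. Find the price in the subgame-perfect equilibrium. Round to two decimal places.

169.25

Solve by backward induction. Given q_E, the follower Borealis maximises π_B = (395 - (1/2)q_E - (1/2)q_B)q_B - 58q_B.
Setting the follower's marginal profit to zero, 337 - (1/2)q_E - q_B = 0, i.e. q_B = (337 - (1/2)q_E).
The leader anticipates this reaction. Substituting into P = 395 - 0.5Q gives P = 453/2 - (1/4)q_E, so π_E = (453/2 - (1/4)q_E)q_E - 112q_E.
Maximising: ∂π_E/∂q_E = 229/2 - (1/2)q_E = 0, giving q_E = 229.
Then q_B = (337 - (1/2)·229) = 445/2.
Total output Q = 903/2, so price P = 395 - (1/2)·(903/2) = 677/4.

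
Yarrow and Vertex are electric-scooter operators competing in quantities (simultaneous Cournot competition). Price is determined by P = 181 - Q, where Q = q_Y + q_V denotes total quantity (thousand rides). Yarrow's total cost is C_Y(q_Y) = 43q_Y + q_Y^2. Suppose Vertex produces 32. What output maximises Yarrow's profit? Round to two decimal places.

With the rival's output fixed at 32, Yarrow's profit is π_Y = (181 - 32 - q_Y)q_Y - (43q_Y + q_Y²) = (149 - q_Y)q_Y - (43q_Y + q_Y²).
∂π_Y/∂q_Y = 106 - 4q_Y = 0, so q_Y = 53/2.

26.50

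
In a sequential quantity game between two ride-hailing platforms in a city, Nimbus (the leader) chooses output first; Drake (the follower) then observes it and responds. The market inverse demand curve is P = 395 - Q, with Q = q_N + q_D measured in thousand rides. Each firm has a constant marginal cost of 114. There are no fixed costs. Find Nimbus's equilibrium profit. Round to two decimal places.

9870.13

The follower Drake best-responds to any q_N: π_D = (395 - Q)q_D - 114q_D.
Setting the follower's marginal profit to zero, 281 - q_N - 2q_D = 0, i.e. q_D = (281 - q_N)/2.
Nimbus substitutes q_D(q_N) into its own profit: π_N = q_N(395 - q_N - (281 - q_N)/2) - 114q_N = (509/2 - (1/2)q_N)q_N - 114q_N.
Maximising: ∂π_N/∂q_N = 281/2 - q_N = 0, giving q_N = 281/2.
Then q_D = (281 - 281/2)/2 = 281/4.
Price P = 395 - 843/4 = 737/4.
Nimbus's profit: (737/4 - 114)·(281/2) = 9870.1250.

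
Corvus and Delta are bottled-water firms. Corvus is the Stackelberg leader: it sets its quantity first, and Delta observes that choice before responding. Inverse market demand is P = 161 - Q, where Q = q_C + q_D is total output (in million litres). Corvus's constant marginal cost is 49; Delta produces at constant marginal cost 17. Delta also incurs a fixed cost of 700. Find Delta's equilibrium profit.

2004

Solve by backward induction. Given q_C, the follower Delta maximises π_D = (161 - q_C - q_D)q_D - 17q_D.
∂π_D/∂q_D = 144 - q_C - 2q_D = 0 gives the reaction function q_D = (144 - q_C)/2.
The leader anticipates this reaction. Substituting into P = 161 - Q gives P = 89 - (1/2)q_C, so π_C = (89 - (1/2)q_C)q_C - 49q_C.
Leader FOC: 40 - q_C = 0, so q_C = 40.
Then q_D = (144 - 40)/2 = 52.
Price P = 161 - 92 = 69.
Delta's profit: (69 - 17)·52 - 700 = 2004.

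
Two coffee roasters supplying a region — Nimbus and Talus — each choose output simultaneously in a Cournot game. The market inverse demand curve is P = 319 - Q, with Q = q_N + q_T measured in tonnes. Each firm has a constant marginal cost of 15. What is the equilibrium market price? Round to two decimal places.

116.33

Each firm earns π_i = (319 - Q)q_i - 15q_i.
First-order condition (treating rivals' output as given): 304 - 2q_i - q_j = 0.
With identical firms every q_j equals q_i, so q_j = q_i and 304 = 3q_i, giving q_i = 304/3.
Total output Q = 608/3, so price P = 319 - 608/3 = 349/3.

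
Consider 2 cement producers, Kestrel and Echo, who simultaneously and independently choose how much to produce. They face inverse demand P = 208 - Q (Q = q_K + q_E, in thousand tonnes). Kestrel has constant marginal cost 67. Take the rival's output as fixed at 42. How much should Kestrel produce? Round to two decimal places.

With the rival's output fixed at 42, Kestrel's profit is π_K = (208 - 42 - q_K)q_K - (67q_K) = (166 - q_K)q_K - (67q_K).
∂π_K/∂q_K = 99 - 2q_K = 0, so q_K = 99/2.

49.50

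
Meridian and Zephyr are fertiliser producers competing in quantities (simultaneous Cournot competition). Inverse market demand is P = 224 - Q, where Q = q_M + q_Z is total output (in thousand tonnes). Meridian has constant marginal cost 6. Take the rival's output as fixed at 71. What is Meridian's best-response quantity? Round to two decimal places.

With the rival's output fixed at 71, Meridian's profit is π_M = (224 - 71 - q_M)q_M - (6q_M) = (153 - q_M)q_M - (6q_M).
∂π_M/∂q_M = 147 - 2q_M = 0, so q_M = 147/2.

73.50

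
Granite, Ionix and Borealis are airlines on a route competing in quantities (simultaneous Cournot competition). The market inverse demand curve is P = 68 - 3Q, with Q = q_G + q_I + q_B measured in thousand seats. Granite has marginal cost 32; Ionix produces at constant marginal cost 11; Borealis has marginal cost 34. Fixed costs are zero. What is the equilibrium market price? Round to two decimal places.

Granite's profit: π_G = (68 - 3Q)q_G - (32q_G). Setting ∂π_G/∂q_G = 0: 36 - 6q_G - 3(q_I + q_B) = 0.
Ionix's profit: π_I = (68 - 3Q)q_I - (11q_I). Setting ∂π_I/∂q_I = 0: 57 - 6q_I - 3(q_G + q_B) = 0.
Borealis's profit: π_B = (68 - 3Q)q_B - (34q_B). Setting ∂π_B/∂q_B = 0: 34 - 6q_B - 3(q_G + q_I) = 0.
Adding the 3 first-order conditions: 127 − 12Q = 0, so Q = 127/12.
Back-substituting: q_G = (36 − 127/4)/3 = 17/12, q_I = (57 − 127/4)/3 = 101/12, q_B = (34 − 127/4)/3 = 3/4.
Total output Q = 127/12, so price P = 68 - 3·(127/12) = 145/4.

36.25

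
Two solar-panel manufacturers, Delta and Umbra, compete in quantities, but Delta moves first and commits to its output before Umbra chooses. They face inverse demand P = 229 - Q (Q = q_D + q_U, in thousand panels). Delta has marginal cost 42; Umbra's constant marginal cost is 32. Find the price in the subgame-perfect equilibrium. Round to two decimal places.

Solve by backward induction. Given q_D, the follower Umbra maximises π_U = (229 - q_D - q_U)q_U - 32q_U.
Setting the follower's marginal profit to zero, 197 - q_D - 2q_U = 0, i.e. q_U = (197 - q_D)/2.
Delta substitutes q_U(q_D) into its own profit: π_D = q_D(229 - q_D - (197 - q_D)/2) - 42q_D = (261/2 - (1/2)q_D)q_D - 42q_D.
Leader FOC: 177/2 - q_D = 0, so q_D = 177/2.
Then q_U = (197 - 177/2)/2 = 217/4.
Total output Q = 571/4, so price P = 229 - 571/4 = 345/4.

86.25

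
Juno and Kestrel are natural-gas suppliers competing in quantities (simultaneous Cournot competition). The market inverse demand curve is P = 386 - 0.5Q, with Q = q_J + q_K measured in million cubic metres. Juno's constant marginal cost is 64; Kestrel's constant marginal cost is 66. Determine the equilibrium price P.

Juno's profit: π_J = (386 - 0.5Q)q_J - (64q_J). Setting ∂π_J/∂q_J = 0: 322 - q_J - (1/2)(q_K) = 0.
Kestrel's profit: π_K = (386 - 0.5Q)q_K - (66q_K). Setting ∂π_K/∂q_K = 0: 320 - q_K - (1/2)(q_J) = 0.
Best responses: q_J = (322 - (1/2)q_K), q_K = (320 - (1/2)q_J).
Substituting one into the other gives q_J = 216 and q_K = 212.
Total output Q = 428, so price P = 386 - (1/2)·428 = 172.

172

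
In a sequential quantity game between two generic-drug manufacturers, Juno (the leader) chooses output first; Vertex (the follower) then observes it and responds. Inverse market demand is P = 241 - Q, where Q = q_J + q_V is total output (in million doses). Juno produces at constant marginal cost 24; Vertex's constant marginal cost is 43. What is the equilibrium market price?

The follower Vertex best-responds to any q_J: π_V = (241 - Q)q_V - 43q_V.
Setting the follower's marginal profit to zero, 198 - q_J - 2q_V = 0, i.e. q_V = (198 - q_J)/2.
The leader anticipates this reaction. Substituting into P = 241 - Q gives P = 142 - (1/2)q_J, so π_J = (142 - (1/2)q_J)q_J - 24q_J.
Maximising: ∂π_J/∂q_J = 118 - q_J = 0, giving q_J = 118.
Then q_V = (198 - 118)/2 = 40.
Total output Q = 158, so price P = 241 - 158 = 83.

83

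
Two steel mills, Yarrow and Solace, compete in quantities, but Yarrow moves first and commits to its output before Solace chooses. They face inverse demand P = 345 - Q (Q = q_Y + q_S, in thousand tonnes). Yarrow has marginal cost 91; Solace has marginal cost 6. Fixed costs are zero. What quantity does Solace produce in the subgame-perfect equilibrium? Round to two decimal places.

127.25

Solve by backward induction. Given q_Y, the follower Solace maximises π_S = (345 - q_Y - q_S)q_S - 6q_S.
Follower FOC: 339 - q_Y - 2q_S = 0, so q_S(q_Y) = (339 - q_Y)/2.
Yarrow substitutes q_S(q_Y) into its own profit: π_Y = q_Y(345 - q_Y - (339 - q_Y)/2) - 91q_Y = (351/2 - (1/2)q_Y)q_Y - 91q_Y.
Leader FOC: 169/2 - q_Y = 0, so q_Y = 169/2.
Then q_S = (339 - 169/2)/2 = 509/4.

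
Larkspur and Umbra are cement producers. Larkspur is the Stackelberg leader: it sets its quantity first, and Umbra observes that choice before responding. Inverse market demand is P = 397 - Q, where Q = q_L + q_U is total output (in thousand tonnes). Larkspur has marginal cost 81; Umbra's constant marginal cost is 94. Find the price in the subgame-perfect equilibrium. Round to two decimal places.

163.25

The follower Umbra best-responds to any q_L: π_U = (397 - Q)q_U - 94q_U.
∂π_U/∂q_U = 303 - q_L - 2q_U = 0 gives the reaction function q_U = (303 - q_L)/2.
Larkspur substitutes q_U(q_L) into its own profit: π_L = q_L(397 - q_L - (303 - q_L)/2) - 81q_L = (491/2 - (1/2)q_L)q_L - 81q_L.
Leader FOC: 329/2 - q_L = 0, so q_L = 329/2.
Then q_U = (303 - 329/2)/2 = 277/4.
Total output Q = 935/4, so price P = 397 - 935/4 = 653/4.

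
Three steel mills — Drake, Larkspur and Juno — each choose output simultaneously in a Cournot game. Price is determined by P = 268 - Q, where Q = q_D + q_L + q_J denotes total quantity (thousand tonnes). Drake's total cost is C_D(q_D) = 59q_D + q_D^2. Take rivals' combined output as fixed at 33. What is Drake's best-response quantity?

With rivals' combined output fixed at 33, Drake's profit is π_D = (268 - 33 - q_D)q_D - (59q_D + q_D²) = (235 - q_D)q_D - (59q_D + q_D²).
∂π_D/∂q_D = 176 - 4q_D = 0, so q_D = 44.

44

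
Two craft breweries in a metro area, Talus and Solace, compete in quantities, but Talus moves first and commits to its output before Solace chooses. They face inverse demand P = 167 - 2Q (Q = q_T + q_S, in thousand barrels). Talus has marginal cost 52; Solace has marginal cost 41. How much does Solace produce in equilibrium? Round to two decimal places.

18.50

The follower Solace best-responds to any q_T: π_S = (167 - 2Q)q_S - 41q_S.
Follower FOC: 126 - 2q_T - 4q_S = 0, so q_S(q_T) = (126 - 2q_T)/4.
The leader anticipates this reaction. Substituting into P = 167 - 2Q gives P = 104 - q_T, so π_T = (104 - q_T)q_T - 52q_T.
Maximising: ∂π_T/∂q_T = 52 - 2q_T = 0, giving q_T = 26.
Then q_S = (126 - 2·26)/4 = 37/2.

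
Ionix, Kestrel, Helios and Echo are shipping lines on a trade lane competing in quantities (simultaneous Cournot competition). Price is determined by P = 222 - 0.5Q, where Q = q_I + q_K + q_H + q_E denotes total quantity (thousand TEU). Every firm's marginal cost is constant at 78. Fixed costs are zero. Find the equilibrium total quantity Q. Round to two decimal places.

A representative firm's profit is π_i = q_i(222 - 0.5Q) - 78q_i.
Setting ∂π_i/∂q_i = 0 with rivals' quantities fixed: 144 - q_i - (1/2)·Σ_{j≠i} q_j = 0.
With identical firms every q_j equals q_i, so Σ_{j≠i} q_j = 3q_i and 144 = (5/2)q_i, giving q_i = 288/5.
Total output Q = 288/5 + 288/5 + 288/5 + 288/5 = 1152/5.

230.40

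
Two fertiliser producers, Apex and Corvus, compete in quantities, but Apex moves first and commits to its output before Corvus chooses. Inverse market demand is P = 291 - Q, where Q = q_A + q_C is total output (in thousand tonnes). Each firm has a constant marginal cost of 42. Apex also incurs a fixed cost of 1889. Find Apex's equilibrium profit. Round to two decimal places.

5861.13

Solve by backward induction. Given q_A, the follower Corvus maximises π_C = (291 - q_A - q_C)q_C - 42q_C.
Setting the follower's marginal profit to zero, 249 - q_A - 2q_C = 0, i.e. q_C = (249 - q_A)/2.
Apex substitutes q_C(q_A) into its own profit: π_A = q_A(291 - q_A - (249 - q_A)/2) - 42q_A = (333/2 - (1/2)q_A)q_A - 42q_A.
Maximising: ∂π_A/∂q_A = 249/2 - q_A = 0, giving q_A = 249/2.
Then q_C = (249 - 249/2)/2 = 249/4.
Price P = 291 - 747/4 = 417/4.
Apex's profit: (417/4 - 42)·(249/2) - 1889 = 5861.1250.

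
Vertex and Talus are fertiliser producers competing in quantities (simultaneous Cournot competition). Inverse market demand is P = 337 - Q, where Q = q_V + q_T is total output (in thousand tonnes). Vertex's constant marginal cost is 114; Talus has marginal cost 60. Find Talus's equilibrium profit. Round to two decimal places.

Vertex's profit: π_V = (337 - Q)q_V - (114q_V). Setting ∂π_V/∂q_V = 0: 223 - 2q_V - (q_T) = 0.
Talus's first-order condition: 277 - 2q_T - (q_V) = 0.
So q_V = (223 - q_T)/2 and q_T = (277 - q_V)/2.
Solving the pair: q_V = 169/3, q_T = 331/3.
Price P = 337 - 500/3 = 511/3.
Talus's profit: (511/3 - 60)·(331/3) = 12173.4444.

12173.44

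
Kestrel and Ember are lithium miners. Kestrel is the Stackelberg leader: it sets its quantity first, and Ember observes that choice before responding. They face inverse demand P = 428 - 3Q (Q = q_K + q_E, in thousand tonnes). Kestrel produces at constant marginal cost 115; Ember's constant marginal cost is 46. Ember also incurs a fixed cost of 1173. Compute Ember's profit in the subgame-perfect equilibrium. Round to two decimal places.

The follower Ember best-responds to any q_K: π_E = (428 - 3Q)q_E - 46q_E.
Follower FOC: 382 - 3q_K - 6q_E = 0, so q_E(q_K) = (382 - 3q_K)/6.
The leader anticipates this reaction. Substituting into P = 428 - 3Q gives P = 237 - (3/2)q_K, so π_K = (237 - (3/2)q_K)q_K - 115q_K.
The leader's first-order condition 122 - 3q_K = 0 yields q_K = 122/3.
Then q_E = (382 - 3·(122/3))/6 = 130/3.
Price P = 428 - 3·84 = 176.
Ember's profit: (176 - 46)·(130/3) - 1173 = 4460.3333.

4460.33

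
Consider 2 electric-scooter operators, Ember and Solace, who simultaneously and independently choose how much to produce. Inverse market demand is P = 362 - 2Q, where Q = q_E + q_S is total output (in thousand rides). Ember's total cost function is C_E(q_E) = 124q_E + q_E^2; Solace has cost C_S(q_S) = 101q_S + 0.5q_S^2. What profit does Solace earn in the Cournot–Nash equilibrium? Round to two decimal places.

4393.86

Ember's profit: π_E = (362 - 2Q)q_E - (124q_E + q_E²). Setting ∂π_E/∂q_E = 0: 238 - 6q_E - 2(q_S) = 0.
Solace's first-order condition: 261 - 5q_S - 2(q_E) = 0.
Best responses: q_E = (238 - 2q_S)/6, q_S = (261 - 2q_E)/5.
Solving the pair: q_E = 334/13, q_S = 545/13.
Price P = 362 - 2·(879/13) = 226.7692.
Solace's profit: 226.7692·(545/13) - 101·(545/13) - (1/2)(545/13)² = 4393.8609.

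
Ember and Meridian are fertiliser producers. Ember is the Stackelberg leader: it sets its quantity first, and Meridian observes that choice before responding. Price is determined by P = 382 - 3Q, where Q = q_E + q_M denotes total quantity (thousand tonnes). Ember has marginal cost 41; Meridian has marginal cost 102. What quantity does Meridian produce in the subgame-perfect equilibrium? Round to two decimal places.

Solve by backward induction. Given q_E, the follower Meridian maximises π_M = (382 - 3q_E - 3q_M)q_M - 102q_M.
∂π_M/∂q_M = 280 - 3q_E - 6q_M = 0 gives the reaction function q_M = (280 - 3q_E)/6.
Ember substitutes q_M(q_E) into its own profit: π_E = q_E(382 - 3q_E - (280 - 3q_E)/2) - 41q_E = (242 - (3/2)q_E)q_E - 41q_E.
Maximising: ∂π_E/∂q_E = 201 - 3q_E = 0, giving q_E = 67.
Then q_M = (280 - 3·67)/6 = 79/6.

13.17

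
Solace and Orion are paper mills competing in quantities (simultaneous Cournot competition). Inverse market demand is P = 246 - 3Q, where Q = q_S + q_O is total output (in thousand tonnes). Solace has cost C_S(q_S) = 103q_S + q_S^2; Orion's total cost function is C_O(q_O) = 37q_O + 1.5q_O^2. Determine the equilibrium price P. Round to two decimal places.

Solace's profit: π_S = (246 - 3Q)q_S - (103q_S + q_S²). Setting ∂π_S/∂q_S = 0: 143 - 8q_S - 3(q_O) = 0.
Orion's first-order condition: 209 - 9q_O - 3(q_S) = 0.
So q_S = (143 - 3q_O)/8 and q_O = (209 - 3q_S)/9.
Solving the pair: q_S = 220/21, q_O = 1243/63.
Total output Q = 1903/63, so price P = 246 - 3·(1903/63) = 155.3810.

155.38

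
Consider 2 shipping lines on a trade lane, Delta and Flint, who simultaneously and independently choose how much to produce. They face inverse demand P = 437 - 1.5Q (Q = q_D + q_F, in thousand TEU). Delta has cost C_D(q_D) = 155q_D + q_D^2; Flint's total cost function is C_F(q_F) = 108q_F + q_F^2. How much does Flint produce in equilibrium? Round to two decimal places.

53.71

Delta's profit: π_D = (437 - 1.5Q)q_D - (155q_D + q_D²). Setting ∂π_D/∂q_D = 0: 282 - 5q_D - (3/2)(q_F) = 0.
Flint's first-order condition: 329 - 5q_F - (3/2)(q_D) = 0.
Rearranging gives the reaction functions q_D = (282 - (3/2)q_F)/5 and q_F = (329 - (3/2)q_D)/5.
Solving the pair: q_D = 282/7, q_F = 376/7.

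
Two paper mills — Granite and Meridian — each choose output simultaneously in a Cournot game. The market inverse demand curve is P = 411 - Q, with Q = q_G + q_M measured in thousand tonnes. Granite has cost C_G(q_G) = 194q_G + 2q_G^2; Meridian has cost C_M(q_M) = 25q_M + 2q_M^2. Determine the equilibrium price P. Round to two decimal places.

324.86

Granite's profit: π_G = (411 - Q)q_G - (194q_G + 2q_G²). Setting ∂π_G/∂q_G = 0: 217 - 6q_G - (q_M) = 0.
Meridian's profit: π_M = (411 - Q)q_M - (25q_M + 2q_M²). Setting ∂π_M/∂q_M = 0: 386 - 6q_M - (q_G) = 0.
Rearranging gives the reaction functions q_G = (217 - q_M)/6 and q_M = (386 - q_G)/6.
Substituting one into the other gives q_G = 916/35 and q_M = 59.9714.
Total output Q = 603/7, so price P = 411 - 603/7 = 324.8571.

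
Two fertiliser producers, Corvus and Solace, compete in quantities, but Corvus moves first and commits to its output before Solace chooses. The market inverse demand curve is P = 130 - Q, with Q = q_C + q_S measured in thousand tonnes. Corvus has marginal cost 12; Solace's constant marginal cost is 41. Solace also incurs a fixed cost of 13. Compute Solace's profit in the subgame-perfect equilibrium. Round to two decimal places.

47.06

The follower Solace best-responds to any q_C: π_S = (130 - Q)q_S - 41q_S.
∂π_S/∂q_S = 89 - q_C - 2q_S = 0 gives the reaction function q_S = (89 - q_C)/2.
The leader anticipates this reaction. Substituting into P = 130 - Q gives P = 171/2 - (1/2)q_C, so π_C = (171/2 - (1/2)q_C)q_C - 12q_C.
Leader FOC: 147/2 - q_C = 0, so q_C = 147/2.
Then q_S = (89 - 147/2)/2 = 31/4.
Price P = 130 - 325/4 = 195/4.
Solace's profit: (195/4 - 41)·(31/4) - 13 = 753/16.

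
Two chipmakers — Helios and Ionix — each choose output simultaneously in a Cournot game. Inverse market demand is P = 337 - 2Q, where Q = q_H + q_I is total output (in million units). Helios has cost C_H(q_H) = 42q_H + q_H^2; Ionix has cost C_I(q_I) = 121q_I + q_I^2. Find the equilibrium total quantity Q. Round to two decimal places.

63.88

Helios's profit: π_H = (337 - 2Q)q_H - (42q_H + q_H²). Setting ∂π_H/∂q_H = 0: 295 - 6q_H - 2(q_I) = 0.
Ionix's first-order condition: 216 - 6q_I - 2(q_H) = 0.
So q_H = (295 - 2q_I)/6 and q_I = (216 - 2q_H)/6.
Substituting one into the other gives q_H = 669/16 and q_I = 353/16.
Total output Q = 669/16 + 353/16 = 511/8.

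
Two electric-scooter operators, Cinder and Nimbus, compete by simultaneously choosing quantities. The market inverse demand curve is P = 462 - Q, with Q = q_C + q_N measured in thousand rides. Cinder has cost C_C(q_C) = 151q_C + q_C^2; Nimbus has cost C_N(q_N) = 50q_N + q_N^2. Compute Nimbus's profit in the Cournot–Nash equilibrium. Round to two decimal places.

15889.50

Cinder's profit: π_C = (462 - Q)q_C - (151q_C + q_C²). Setting ∂π_C/∂q_C = 0: 311 - 4q_C - (q_N) = 0.
Nimbus's profit: π_N = (462 - Q)q_N - (50q_N + q_N²). Setting ∂π_N/∂q_N = 0: 412 - 4q_N - (q_C) = 0.
Rearranging gives the reaction functions q_C = (311 - q_N)/4 and q_N = (412 - q_C)/4.
Solving the pair: q_C = 832/15, q_N = 1337/15.
Price P = 462 - 723/5 = 1587/5.
Nimbus's profit: (1587/5)·(1337/15) - 50·(1337/15) - (1337/15)² = 15889.5022.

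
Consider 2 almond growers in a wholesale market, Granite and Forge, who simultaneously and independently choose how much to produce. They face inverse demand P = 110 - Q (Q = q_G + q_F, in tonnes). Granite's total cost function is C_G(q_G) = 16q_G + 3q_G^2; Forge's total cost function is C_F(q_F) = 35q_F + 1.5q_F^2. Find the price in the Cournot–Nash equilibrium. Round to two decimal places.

86.90

Granite's profit: π_G = (110 - Q)q_G - (16q_G + 3q_G²). Setting ∂π_G/∂q_G = 0: 94 - 8q_G - (q_F) = 0.
Forge's profit: π_F = (110 - Q)q_F - (35q_F + (3/2)q_F²). Setting ∂π_F/∂q_F = 0: 75 - 5q_F - (q_G) = 0.
So q_G = (94 - q_F)/8 and q_F = (75 - q_G)/5.
Substituting one into the other gives q_G = 395/39 and q_F = 506/39.
Total output Q = 901/39, so price P = 110 - 901/39 = 86.8974.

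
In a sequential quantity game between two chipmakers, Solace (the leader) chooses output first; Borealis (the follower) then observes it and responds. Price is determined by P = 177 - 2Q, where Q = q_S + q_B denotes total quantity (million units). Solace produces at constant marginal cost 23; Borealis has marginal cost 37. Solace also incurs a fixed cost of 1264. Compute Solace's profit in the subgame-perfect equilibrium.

500

The follower Borealis best-responds to any q_S: π_B = (177 - 2Q)q_B - 37q_B.
Setting the follower's marginal profit to zero, 140 - 2q_S - 4q_B = 0, i.e. q_B = (140 - 2q_S)/4.
Solace substitutes q_B(q_S) into its own profit: π_S = q_S(177 - 2q_S - (140 - 2q_S)/2) - 23q_S = (107 - q_S)q_S - 23q_S.
The leader's first-order condition 84 - 2q_S = 0 yields q_S = 42.
Then q_B = (140 - 2·42)/4 = 14.
Price P = 177 - 2·56 = 65.
Solace's profit: (65 - 23)·42 - 1264 = 500.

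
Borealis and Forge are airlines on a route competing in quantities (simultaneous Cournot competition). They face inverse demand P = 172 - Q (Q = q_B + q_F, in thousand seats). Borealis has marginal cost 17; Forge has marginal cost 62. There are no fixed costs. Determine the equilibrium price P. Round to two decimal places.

Borealis's profit: π_B = (172 - Q)q_B - (17q_B). Setting ∂π_B/∂q_B = 0: 155 - 2q_B - (q_F) = 0.
Forge's profit: π_F = (172 - Q)q_F - (62q_F). Setting ∂π_F/∂q_F = 0: 110 - 2q_F - (q_B) = 0.
So q_B = (155 - q_F)/2 and q_F = (110 - q_B)/2.
Substituting one into the other gives q_B = 200/3 and q_F = 65/3.
Total output Q = 265/3, so price P = 172 - 265/3 = 251/3.

83.67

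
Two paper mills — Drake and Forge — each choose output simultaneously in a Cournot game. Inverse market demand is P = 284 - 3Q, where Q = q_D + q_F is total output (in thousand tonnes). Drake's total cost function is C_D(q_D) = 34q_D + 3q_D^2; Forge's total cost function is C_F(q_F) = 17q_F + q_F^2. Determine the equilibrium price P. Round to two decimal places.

158.03

Drake's profit: π_D = (284 - 3Q)q_D - (34q_D + 3q_D²). Setting ∂π_D/∂q_D = 0: 250 - 12q_D - 3(q_F) = 0.
Forge's first-order condition: 267 - 8q_F - 3(q_D) = 0.
So q_D = (250 - 3q_F)/12 and q_F = (267 - 3q_D)/8.
Substituting one into the other gives q_D = 1199/87 and q_F = 818/29.
Total output Q = 41.9885, so price P = 284 - 3·41.9885 = 158.0345.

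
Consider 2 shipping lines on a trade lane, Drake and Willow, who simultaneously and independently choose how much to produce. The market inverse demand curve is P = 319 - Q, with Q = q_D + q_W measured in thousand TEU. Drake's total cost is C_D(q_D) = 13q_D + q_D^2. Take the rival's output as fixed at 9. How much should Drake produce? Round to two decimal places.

74.25

With the rival's output fixed at 9, Drake's profit is π_D = (319 - 9 - q_D)q_D - (13q_D + q_D²) = (310 - q_D)q_D - (13q_D + q_D²).
∂π_D/∂q_D = 297 - 4q_D = 0, so q_D = 297/4.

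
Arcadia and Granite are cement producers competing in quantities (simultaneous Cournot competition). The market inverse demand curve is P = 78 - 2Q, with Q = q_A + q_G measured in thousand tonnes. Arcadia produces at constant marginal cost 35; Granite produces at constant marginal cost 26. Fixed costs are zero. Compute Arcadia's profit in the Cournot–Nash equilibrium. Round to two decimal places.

Arcadia's profit: π_A = (78 - 2Q)q_A - (35q_A). Setting ∂π_A/∂q_A = 0: 43 - 4q_A - 2(q_G) = 0.
Granite's profit: π_G = (78 - 2Q)q_G - (26q_G). Setting ∂π_G/∂q_G = 0: 52 - 4q_G - 2(q_A) = 0.
Best responses: q_A = (43 - 2q_G)/4, q_G = (52 - 2q_A)/4.
Substituting one into the other gives q_A = 17/3 and q_G = 61/6.
Price P = 78 - 2·(95/6) = 139/3.
Arcadia's profit: (139/3 - 35)·(17/3) = 578/9.

64.22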